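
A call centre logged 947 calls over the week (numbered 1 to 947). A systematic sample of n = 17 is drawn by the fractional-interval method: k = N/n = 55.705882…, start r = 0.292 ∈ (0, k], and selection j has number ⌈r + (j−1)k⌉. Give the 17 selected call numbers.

j=1: r + 0k = 0.292 → ⌈·⌉ = 1
j=2: r + 1k = 55.997882… → ⌈·⌉ = 56
j=3: r + 2k = 111.703764… → ⌈·⌉ = 112
j=4: r + 3k = 167.409647… → ⌈·⌉ = 168
j=5: r + 4k = 223.115529… → ⌈·⌉ = 224
j=6: r + 5k = 278.821411… → ⌈·⌉ = 279
j=7: r + 6k = 334.527294… → ⌈·⌉ = 335
j=8: r + 7k = 390.233176… → ⌈·⌉ = 391
j=9: r + 8k = 445.939058… → ⌈·⌉ = 446
j=10: r + 9k = 501.644941… → ⌈·⌉ = 502
j=11: r + 10k = 557.350823… → ⌈·⌉ = 558
j=12: r + 11k = 613.056705… → ⌈·⌉ = 614
j=13: r + 12k = 668.762588… → ⌈·⌉ = 669
j=14: r + 13k = 724.468470… → ⌈·⌉ = 725
j=15: r + 14k = 780.174352… → ⌈·⌉ = 781
j=16: r + 15k = 835.880235… → ⌈·⌉ = 836
j=17: r + 16k = 891.586117… → ⌈·⌉ = 892

1, 56, 112, 168, 224, 279, 335, 391, 446, 502, 558, 614, 669, 725, 781, 836, 892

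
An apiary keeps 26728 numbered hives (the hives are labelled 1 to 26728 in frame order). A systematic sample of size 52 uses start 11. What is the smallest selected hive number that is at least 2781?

k = 26728/52 = 514
Steps past start: ⌈(2781 − 11)/514⌉ = ⌈2770/514⌉ = 6
Selected hive: 11 + 6×514 = 3095

3095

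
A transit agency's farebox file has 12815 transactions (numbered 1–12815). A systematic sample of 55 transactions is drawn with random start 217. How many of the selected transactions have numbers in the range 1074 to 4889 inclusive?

k = 12815/55 = 233
First selection ≥ 1074: 217 + ⌈(1074−217)/233⌉·233 = 217 + 4×233 = 1149
Last selection ≤ 4889: 217 + ⌊(4889−217)/233⌋·233 = 217 + 20×233 = 4877
Count = 20 − 4 + 1 = 17

17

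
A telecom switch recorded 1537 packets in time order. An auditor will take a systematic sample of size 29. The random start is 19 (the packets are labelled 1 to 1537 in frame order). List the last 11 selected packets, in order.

973, 1026, 1079, 1132, 1185, 1238, 1291, 1344, 1397, 1450, 1503

k = N/n = 1537/29 = 53
19th selection = 19 + 18×53 = 973
20th: 973 + 53 = 1026
21st: 1026 + 53 = 1079
22nd: 1079 + 53 = 1132
23rd: 1132 + 53 = 1185
24th: 1185 + 53 = 1238
25th: 1238 + 53 = 1291
26th: 1291 + 53 = 1344
27th: 1344 + 53 = 1397
28th: 1397 + 53 = 1450
29th: 1450 + 53 = 1503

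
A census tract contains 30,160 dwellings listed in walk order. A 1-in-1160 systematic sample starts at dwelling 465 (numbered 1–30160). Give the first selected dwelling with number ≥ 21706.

k = 1160
Steps past start: ⌈(21706 − 465)/1160⌉ = ⌈21241/1160⌉ = 19
Selected dwelling: 465 + 19×1160 = 22505

22505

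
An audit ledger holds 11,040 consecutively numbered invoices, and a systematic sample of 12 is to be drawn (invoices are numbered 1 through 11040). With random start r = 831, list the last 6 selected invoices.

6351, 7271, 8191, 9111, 10031, 10951

k = N/n = 11040/12 = 920
7th selection = 831 + 6×920 = 6351
8th: 6351 + 920 = 7271
9th: 7271 + 920 = 8191
10th: 8191 + 920 = 9111
11th: 9111 + 920 = 10031
12th: 10031 + 920 = 10951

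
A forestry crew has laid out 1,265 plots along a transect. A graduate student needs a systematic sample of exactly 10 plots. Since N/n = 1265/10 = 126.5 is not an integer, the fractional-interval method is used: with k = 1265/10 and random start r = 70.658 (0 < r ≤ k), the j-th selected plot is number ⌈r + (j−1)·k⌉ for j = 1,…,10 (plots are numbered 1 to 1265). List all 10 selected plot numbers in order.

j=1: r + 0k = 70.658 → ⌈·⌉ = 71
j=2: r + 1k = 197.158 → ⌈·⌉ = 198
j=3: r + 2k = 323.658 → ⌈·⌉ = 324
j=4: r + 3k = 450.158 → ⌈·⌉ = 451
j=5: r + 4k = 576.658 → ⌈·⌉ = 577
j=6: r + 5k = 703.158 → ⌈·⌉ = 704
j=7: r + 6k = 829.658 → ⌈·⌉ = 830
j=8: r + 7k = 956.158 → ⌈·⌉ = 957
j=9: r + 8k = 1082.658 → ⌈·⌉ = 1083
j=10: r + 9k = 1209.158 → ⌈·⌉ = 1210

71, 198, 324, 451, 577, 704, 830, 957, 1083, 1210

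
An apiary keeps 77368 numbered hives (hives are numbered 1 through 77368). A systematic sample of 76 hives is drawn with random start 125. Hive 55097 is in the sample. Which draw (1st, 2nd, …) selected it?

55

k = 77368/76 = 1018
position = (55097 − 125)/1018 + 1 = 54972/1018 + 1 = 54 + 1 = 55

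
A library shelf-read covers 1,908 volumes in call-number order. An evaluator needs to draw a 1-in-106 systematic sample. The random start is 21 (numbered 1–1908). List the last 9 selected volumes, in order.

975, 1081, 1187, 1293, 1399, 1505, 1611, 1717, 1823

10th selection = 21 + 9×106 = 975
11th: 975 + 106 = 1081
12th: 1081 + 106 = 1187
13th: 1187 + 106 = 1293
14th: 1293 + 106 = 1399
15th: 1399 + 106 = 1505
16th: 1505 + 106 = 1611
17th: 1611 + 106 = 1717
18th: 1717 + 106 = 1823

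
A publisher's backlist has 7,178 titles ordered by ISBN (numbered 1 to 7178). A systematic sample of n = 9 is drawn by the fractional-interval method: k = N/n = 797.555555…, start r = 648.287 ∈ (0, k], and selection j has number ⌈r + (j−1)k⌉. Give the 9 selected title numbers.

649, 1446, 2244, 3041, 3839, 4637, 5434, 6232, 7029

j=1: r + 0k = 648.287 → ⌈·⌉ = 649
j=2: r + 1k = 1445.842555… → ⌈·⌉ = 1446
j=3: r + 2k = 2243.398111… → ⌈·⌉ = 2244
j=4: r + 3k = 3040.953666… → ⌈·⌉ = 3041
j=5: r + 4k = 3838.509222… → ⌈·⌉ = 3839
j=6: r + 5k = 4636.064777… → ⌈·⌉ = 4637
j=7: r + 6k = 5433.620333… → ⌈·⌉ = 5434
j=8: r + 7k = 6231.175888… → ⌈·⌉ = 6232
j=9: r + 8k = 7028.731444… → ⌈·⌉ = 7029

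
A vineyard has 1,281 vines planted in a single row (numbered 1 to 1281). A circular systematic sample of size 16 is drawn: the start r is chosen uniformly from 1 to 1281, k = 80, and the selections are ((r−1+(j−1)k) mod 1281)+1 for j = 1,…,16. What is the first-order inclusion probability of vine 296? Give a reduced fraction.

For each position j, as r ranges over 1…1281 the j-th selection hits every vine exactly once, so vine 296 is selected for exactly 16 of the 1281 starts.
Inclusion probability = 16/1281.

16/1281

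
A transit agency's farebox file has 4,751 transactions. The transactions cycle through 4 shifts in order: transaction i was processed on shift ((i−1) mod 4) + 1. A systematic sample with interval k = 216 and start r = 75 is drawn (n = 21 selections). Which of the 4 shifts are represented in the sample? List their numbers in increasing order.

Consecutive selections differ by k = 216, so their shift numbers differ by 216 mod 4 = 0.
gcd(216, 4) = 4, so the sample visits 4/4 = 1 distinct residues mod 4.
Start 75 is shift 3; the shifts hit are 3.

3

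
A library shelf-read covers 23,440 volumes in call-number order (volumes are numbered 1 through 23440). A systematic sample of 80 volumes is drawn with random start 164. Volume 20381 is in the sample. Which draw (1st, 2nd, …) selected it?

k = 23440/80 = 293
position = (20381 − 164)/293 + 1 = 20217/293 + 1 = 69 + 1 = 70

70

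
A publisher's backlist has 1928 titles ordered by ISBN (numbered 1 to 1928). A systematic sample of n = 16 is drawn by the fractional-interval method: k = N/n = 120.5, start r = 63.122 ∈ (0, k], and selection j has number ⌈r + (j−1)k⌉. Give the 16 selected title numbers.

j=1: r + 0k = 63.122 → ⌈·⌉ = 64
j=2: r + 1k = 183.622 → ⌈·⌉ = 184
j=3: r + 2k = 304.122 → ⌈·⌉ = 305
j=4: r + 3k = 424.622 → ⌈·⌉ = 425
j=5: r + 4k = 545.122 → ⌈·⌉ = 546
j=6: r + 5k = 665.622 → ⌈·⌉ = 666
j=7: r + 6k = 786.122 → ⌈·⌉ = 787
j=8: r + 7k = 906.622 → ⌈·⌉ = 907
j=9: r + 8k = 1027.122 → ⌈·⌉ = 1028
j=10: r + 9k = 1147.622 → ⌈·⌉ = 1148
j=11: r + 10k = 1268.122 → ⌈·⌉ = 1269
j=12: r + 11k = 1388.622 → ⌈·⌉ = 1389
j=13: r + 12k = 1509.122 → ⌈·⌉ = 1510
j=14: r + 13k = 1629.622 → ⌈·⌉ = 1630
j=15: r + 14k = 1750.122 → ⌈·⌉ = 1751
j=16: r + 15k = 1870.622 → ⌈·⌉ = 1871

64, 184, 305, 425, 546, 666, 787, 907, 1028, 1148, 1269, 1389, 1510, 1630, 1751, 1871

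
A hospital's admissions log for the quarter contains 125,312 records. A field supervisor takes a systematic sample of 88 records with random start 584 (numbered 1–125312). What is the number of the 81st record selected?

114504

k = 125312/88 = 1424
81st selection = r + (81−1)·k = 584 + 80×1424 = 584 + 113920 = 114504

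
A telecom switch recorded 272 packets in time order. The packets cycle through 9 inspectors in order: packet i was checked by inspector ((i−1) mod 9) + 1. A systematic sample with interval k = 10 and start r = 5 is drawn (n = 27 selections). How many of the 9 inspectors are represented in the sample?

9

Consecutive selections differ by k = 10, so their inspector numbers differ by 10 mod 9 = 1.
gcd(10, 9) = 1, so the sample visits 9/1 = 9 distinct residues mod 9.
Start 5 is inspector 5; the inspectors hit are 1, 2, 3, 4, 5, 6, 7, 8, 9.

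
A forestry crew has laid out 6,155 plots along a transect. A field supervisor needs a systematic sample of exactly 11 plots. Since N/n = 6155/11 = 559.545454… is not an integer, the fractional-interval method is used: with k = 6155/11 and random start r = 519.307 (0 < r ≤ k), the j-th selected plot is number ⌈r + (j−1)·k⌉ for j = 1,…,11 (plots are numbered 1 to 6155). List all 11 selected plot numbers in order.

520, 1079, 1639, 2198, 2758, 3318, 3877, 4437, 4996, 5556, 6115

j=1: r + 0k = 519.307 → ⌈·⌉ = 520
j=2: r + 1k = 1078.852454… → ⌈·⌉ = 1079
j=3: r + 2k = 1638.397909… → ⌈·⌉ = 1639
j=4: r + 3k = 2197.943363… → ⌈·⌉ = 2198
j=5: r + 4k = 2757.488818… → ⌈·⌉ = 2758
j=6: r + 5k = 3317.034272… → ⌈·⌉ = 3318
j=7: r + 6k = 3876.579727… → ⌈·⌉ = 3877
j=8: r + 7k = 4436.125181… → ⌈·⌉ = 4437
j=9: r + 8k = 4995.670636… → ⌈·⌉ = 4996
j=10: r + 9k = 5555.216090… → ⌈·⌉ = 5556
j=11: r + 10k = 6114.761545… → ⌈·⌉ = 6115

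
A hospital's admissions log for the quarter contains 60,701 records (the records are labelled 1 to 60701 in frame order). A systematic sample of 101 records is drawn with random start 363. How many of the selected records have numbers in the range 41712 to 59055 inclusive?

k = 60701/101 = 601
First selection ≥ 41712: 363 + ⌈(41712−363)/601⌉·601 = 363 + 69×601 = 41832
Last selection ≤ 59055: 363 + ⌊(59055−363)/601⌋·601 = 363 + 97×601 = 58660
Count = 97 − 69 + 1 = 29

29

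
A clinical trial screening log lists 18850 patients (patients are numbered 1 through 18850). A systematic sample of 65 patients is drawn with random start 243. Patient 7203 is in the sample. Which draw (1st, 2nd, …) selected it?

25

k = 18850/65 = 290
position = (7203 − 243)/290 + 1 = 6960/290 + 1 = 24 + 1 = 25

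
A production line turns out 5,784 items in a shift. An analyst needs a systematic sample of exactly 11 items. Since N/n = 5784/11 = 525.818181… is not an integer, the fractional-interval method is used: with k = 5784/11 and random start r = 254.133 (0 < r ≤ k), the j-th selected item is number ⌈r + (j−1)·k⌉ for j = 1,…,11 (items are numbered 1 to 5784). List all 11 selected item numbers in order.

255, 780, 1306, 1832, 2358, 2884, 3410, 3935, 4461, 4987, 5513

j=1: r + 0k = 254.133 → ⌈·⌉ = 255
j=2: r + 1k = 779.951181… → ⌈·⌉ = 780
j=3: r + 2k = 1305.769363… → ⌈·⌉ = 1306
j=4: r + 3k = 1831.587545… → ⌈·⌉ = 1832
j=5: r + 4k = 2357.405727… → ⌈·⌉ = 2358
j=6: r + 5k = 2883.223909… → ⌈·⌉ = 2884
j=7: r + 6k = 3409.042090… → ⌈·⌉ = 3410
j=8: r + 7k = 3934.860272… → ⌈·⌉ = 3935
j=9: r + 8k = 4460.678454… → ⌈·⌉ = 4461
j=10: r + 9k = 4986.496636… → ⌈·⌉ = 4987
j=11: r + 10k = 5512.314818… → ⌈·⌉ = 5513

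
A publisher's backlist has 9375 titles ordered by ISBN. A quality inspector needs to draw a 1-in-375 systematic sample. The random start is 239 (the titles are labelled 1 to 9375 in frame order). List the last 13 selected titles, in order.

4739, 5114, 5489, 5864, 6239, 6614, 6989, 7364, 7739, 8114, 8489, 8864, 9239

13th selection = 239 + 12×375 = 4739
14th: 4739 + 375 = 5114
15th: 5114 + 375 = 5489
16th: 5489 + 375 = 5864
17th: 5864 + 375 = 6239
18th: 6239 + 375 = 6614
19th: 6614 + 375 = 6989
20th: 6989 + 375 = 7364
21st: 7364 + 375 = 7739
22nd: 7739 + 375 = 8114
23rd: 8114 + 375 = 8489
24th: 8489 + 375 = 8864
25th: 8864 + 375 = 9239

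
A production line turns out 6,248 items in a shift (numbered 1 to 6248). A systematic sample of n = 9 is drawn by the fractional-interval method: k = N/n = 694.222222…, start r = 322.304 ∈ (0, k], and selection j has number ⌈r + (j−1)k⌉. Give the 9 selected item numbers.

j=1: r + 0k = 322.304 → ⌈·⌉ = 323
j=2: r + 1k = 1016.526222… → ⌈·⌉ = 1017
j=3: r + 2k = 1710.748444… → ⌈·⌉ = 1711
j=4: r + 3k = 2404.970666… → ⌈·⌉ = 2405
j=5: r + 4k = 3099.192888… → ⌈·⌉ = 3100
j=6: r + 5k = 3793.415111… → ⌈·⌉ = 3794
j=7: r + 6k = 4487.637333… → ⌈·⌉ = 4488
j=8: r + 7k = 5181.859555… → ⌈·⌉ = 5182
j=9: r + 8k = 5876.081777… → ⌈·⌉ = 5877

323, 1017, 1711, 2405, 3100, 3794, 4488, 5182, 5877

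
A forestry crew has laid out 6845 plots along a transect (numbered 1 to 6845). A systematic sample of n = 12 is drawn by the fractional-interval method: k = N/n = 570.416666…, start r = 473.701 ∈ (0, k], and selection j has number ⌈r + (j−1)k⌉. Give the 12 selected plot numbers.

j=1: r + 0k = 473.701 → ⌈·⌉ = 474
j=2: r + 1k = 1044.117666… → ⌈·⌉ = 1045
j=3: r + 2k = 1614.534333… → ⌈·⌉ = 1615
j=4: r + 3k = 2184.951 → ⌈·⌉ = 2185
j=5: r + 4k = 2755.367666… → ⌈·⌉ = 2756
j=6: r + 5k = 3325.784333… → ⌈·⌉ = 3326
j=7: r + 6k = 3896.201 → ⌈·⌉ = 3897
j=8: r + 7k = 4466.617666… → ⌈·⌉ = 4467
j=9: r + 8k = 5037.034333… → ⌈·⌉ = 5038
j=10: r + 9k = 5607.451 → ⌈·⌉ = 5608
j=11: r + 10k = 6177.867666… → ⌈·⌉ = 6178
j=12: r + 11k = 6748.284333… → ⌈·⌉ = 6749

474, 1045, 1615, 2185, 2756, 3326, 3897, 4467, 5038, 5608, 6178, 6749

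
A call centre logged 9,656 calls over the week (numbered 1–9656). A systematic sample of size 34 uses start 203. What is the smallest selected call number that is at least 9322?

9575

k = 9656/34 = 284
Steps past start: ⌈(9322 − 203)/284⌉ = ⌈9119/284⌉ = 33
Selected call: 203 + 33×284 = 9575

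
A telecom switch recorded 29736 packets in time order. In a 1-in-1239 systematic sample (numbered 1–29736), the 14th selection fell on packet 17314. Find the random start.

1207

k = 1239
r = 17314 − (14−1)×1239 = 17314 − 16107 = 1207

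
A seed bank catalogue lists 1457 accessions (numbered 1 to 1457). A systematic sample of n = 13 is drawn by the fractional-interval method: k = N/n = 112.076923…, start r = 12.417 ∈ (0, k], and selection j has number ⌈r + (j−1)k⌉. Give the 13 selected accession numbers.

j=1: r + 0k = 12.417 → ⌈·⌉ = 13
j=2: r + 1k = 124.493923… → ⌈·⌉ = 125
j=3: r + 2k = 236.570846… → ⌈·⌉ = 237
j=4: r + 3k = 348.647769… → ⌈·⌉ = 349
j=5: r + 4k = 460.724692… → ⌈·⌉ = 461
j=6: r + 5k = 572.801615… → ⌈·⌉ = 573
j=7: r + 6k = 684.878538… → ⌈·⌉ = 685
j=8: r + 7k = 796.955461… → ⌈·⌉ = 797
j=9: r + 8k = 909.032384… → ⌈·⌉ = 910
j=10: r + 9k = 1021.109307… → ⌈·⌉ = 1022
j=11: r + 10k = 1133.186230… → ⌈·⌉ = 1134
j=12: r + 11k = 1245.263153… → ⌈·⌉ = 1246
j=13: r + 12k = 1357.340076… → ⌈·⌉ = 1358

13, 125, 237, 349, 461, 573, 685, 797, 910, 1022, 1134, 1246, 1358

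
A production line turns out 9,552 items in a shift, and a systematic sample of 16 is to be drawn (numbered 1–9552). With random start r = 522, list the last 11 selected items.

k = N/n = 9552/16 = 597
6th selection = 522 + 5×597 = 3507
7th: 3507 + 597 = 4104
8th: 4104 + 597 = 4701
9th: 4701 + 597 = 5298
10th: 5298 + 597 = 5895
11th: 5895 + 597 = 6492
12th: 6492 + 597 = 7089
13th: 7089 + 597 = 7686
14th: 7686 + 597 = 8283
15th: 8283 + 597 = 8880
16th: 8880 + 597 = 9477

3507, 4104, 4701, 5298, 5895, 6492, 7089, 7686, 8283, 8880, 9477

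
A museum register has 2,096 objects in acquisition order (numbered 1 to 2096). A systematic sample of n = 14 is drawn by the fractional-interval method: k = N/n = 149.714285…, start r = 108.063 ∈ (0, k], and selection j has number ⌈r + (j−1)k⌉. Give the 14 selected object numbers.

109, 258, 408, 558, 707, 857, 1007, 1157, 1306, 1456, 1606, 1755, 1905, 2055

j=1: r + 0k = 108.063 → ⌈·⌉ = 109
j=2: r + 1k = 257.777285… → ⌈·⌉ = 258
j=3: r + 2k = 407.491571… → ⌈·⌉ = 408
j=4: r + 3k = 557.205857… → ⌈·⌉ = 558
j=5: r + 4k = 706.920142… → ⌈·⌉ = 707
j=6: r + 5k = 856.634428… → ⌈·⌉ = 857
j=7: r + 6k = 1006.348714… → ⌈·⌉ = 1007
j=8: r + 7k = 1156.063 → ⌈·⌉ = 1157
j=9: r + 8k = 1305.777285… → ⌈·⌉ = 1306
j=10: r + 9k = 1455.491571… → ⌈·⌉ = 1456
j=11: r + 10k = 1605.205857… → ⌈·⌉ = 1606
j=12: r + 11k = 1754.920142… → ⌈·⌉ = 1755
j=13: r + 12k = 1904.634428… → ⌈·⌉ = 1905
j=14: r + 13k = 2054.348714… → ⌈·⌉ = 2055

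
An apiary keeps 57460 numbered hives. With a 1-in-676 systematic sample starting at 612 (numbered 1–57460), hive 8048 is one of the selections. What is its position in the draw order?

12

k = 676
position = (8048 − 612)/676 + 1 = 7436/676 + 1 = 11 + 1 = 12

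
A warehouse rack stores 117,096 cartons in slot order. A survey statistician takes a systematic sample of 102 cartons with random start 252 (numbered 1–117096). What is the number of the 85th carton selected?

k = 117096/102 = 1148
85th selection = r + (85−1)·k = 252 + 84×1148 = 252 + 96432 = 96684

96684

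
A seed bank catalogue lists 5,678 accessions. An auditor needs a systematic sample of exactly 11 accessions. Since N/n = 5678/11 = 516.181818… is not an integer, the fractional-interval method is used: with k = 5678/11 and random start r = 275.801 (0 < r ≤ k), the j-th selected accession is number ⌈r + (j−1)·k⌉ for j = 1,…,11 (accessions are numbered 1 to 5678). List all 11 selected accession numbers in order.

j=1: r + 0k = 275.801 → ⌈·⌉ = 276
j=2: r + 1k = 791.982818… → ⌈·⌉ = 792
j=3: r + 2k = 1308.164636… → ⌈·⌉ = 1309
j=4: r + 3k = 1824.346454… → ⌈·⌉ = 1825
j=5: r + 4k = 2340.528272… → ⌈·⌉ = 2341
j=6: r + 5k = 2856.710090… → ⌈·⌉ = 2857
j=7: r + 6k = 3372.891909… → ⌈·⌉ = 3373
j=8: r + 7k = 3889.073727… → ⌈·⌉ = 3890
j=9: r + 8k = 4405.255545… → ⌈·⌉ = 4406
j=10: r + 9k = 4921.437363… → ⌈·⌉ = 4922
j=11: r + 10k = 5437.619181… → ⌈·⌉ = 5438

276, 792, 1309, 1825, 2341, 2857, 3373, 3890, 4406, 4922, 5438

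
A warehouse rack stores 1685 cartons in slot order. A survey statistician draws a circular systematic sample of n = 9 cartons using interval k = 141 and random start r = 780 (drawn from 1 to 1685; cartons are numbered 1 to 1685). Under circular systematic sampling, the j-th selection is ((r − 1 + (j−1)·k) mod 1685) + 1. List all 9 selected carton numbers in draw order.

Selection 1: 780
Selection 2: 780 + 141 = 921
Selection 3: 921 + 141 = 1062
Selection 4: 1062 + 141 = 1203
Selection 5: 1203 + 141 = 1344
Selection 6: 1344 + 141 = 1485
Selection 7: 1485 + 141 = 1626
Selection 8: 1626 + 141 = 1767 → 1767 − 1685 = 82
Selection 9: 82 + 141 = 223

780, 921, 1062, 1203, 1344, 1485, 1626, 82, 223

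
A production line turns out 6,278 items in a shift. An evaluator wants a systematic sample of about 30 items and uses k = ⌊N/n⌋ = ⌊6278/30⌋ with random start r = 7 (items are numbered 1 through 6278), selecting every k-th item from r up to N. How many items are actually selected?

31

k = ⌊6278/30⌋ = 209
Achieved size = ⌊(6278 − 7)/209⌋ + 1 = ⌊6271/209⌋ + 1 = 30 + 1 = 31
(last selection: 7 + 30×209 = 6277 ≤ 6278; next would be 6486 > 6278)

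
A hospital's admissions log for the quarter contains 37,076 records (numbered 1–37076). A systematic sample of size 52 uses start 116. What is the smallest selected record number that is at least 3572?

3681

k = 37076/52 = 713
Steps past start: ⌈(3572 − 116)/713⌉ = ⌈3456/713⌉ = 5
Selected record: 116 + 5×713 = 3681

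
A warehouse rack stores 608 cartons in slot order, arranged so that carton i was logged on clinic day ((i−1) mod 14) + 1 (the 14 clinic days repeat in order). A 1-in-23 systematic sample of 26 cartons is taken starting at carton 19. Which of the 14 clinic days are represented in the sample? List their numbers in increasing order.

Consecutive selections differ by k = 23, so their clinic day numbers differ by 23 mod 14 = 9.
gcd(23, 14) = 1, so the sample visits 14/1 = 14 distinct residues mod 14.
Start 19 is clinic day 5; the clinic days hit are 1, 2, 3, 4, 5, 6, 7, 8, 9, 10, 11, 12, 13, 14.

1, 2, 3, 4, 5, 6, 7, 8, 9, 10, 11, 12, 13, 14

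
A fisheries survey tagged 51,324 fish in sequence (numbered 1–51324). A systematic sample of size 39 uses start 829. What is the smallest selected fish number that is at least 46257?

46889

k = 51324/39 = 1316
Steps past start: ⌈(46257 − 829)/1316⌉ = ⌈45428/1316⌉ = 35
Selected fish: 829 + 35×1316 = 46889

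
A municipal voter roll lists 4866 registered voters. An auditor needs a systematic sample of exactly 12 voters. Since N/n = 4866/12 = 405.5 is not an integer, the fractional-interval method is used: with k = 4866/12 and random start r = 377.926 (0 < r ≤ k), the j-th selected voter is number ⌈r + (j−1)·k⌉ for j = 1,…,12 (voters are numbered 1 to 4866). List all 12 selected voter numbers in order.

378, 784, 1189, 1595, 2000, 2406, 2811, 3217, 3622, 4028, 4433, 4839

j=1: r + 0k = 377.926 → ⌈·⌉ = 378
j=2: r + 1k = 783.426 → ⌈·⌉ = 784
j=3: r + 2k = 1188.926 → ⌈·⌉ = 1189
j=4: r + 3k = 1594.426 → ⌈·⌉ = 1595
j=5: r + 4k = 1999.926 → ⌈·⌉ = 2000
j=6: r + 5k = 2405.426 → ⌈·⌉ = 2406
j=7: r + 6k = 2810.926 → ⌈·⌉ = 2811
j=8: r + 7k = 3216.426 → ⌈·⌉ = 3217
j=9: r + 8k = 3621.926 → ⌈·⌉ = 3622
j=10: r + 9k = 4027.426 → ⌈·⌉ = 4028
j=11: r + 10k = 4432.926 → ⌈·⌉ = 4433
j=12: r + 11k = 4838.426 → ⌈·⌉ = 4839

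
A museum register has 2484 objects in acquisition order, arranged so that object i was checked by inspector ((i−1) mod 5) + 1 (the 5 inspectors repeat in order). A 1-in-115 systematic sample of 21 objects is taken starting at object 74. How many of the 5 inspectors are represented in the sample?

1

Consecutive selections differ by k = 115, so their inspector numbers differ by 115 mod 5 = 0.
gcd(115, 5) = 5, so the sample visits 5/5 = 1 distinct residues mod 5.
Start 74 is inspector 4; the inspectors hit are 4.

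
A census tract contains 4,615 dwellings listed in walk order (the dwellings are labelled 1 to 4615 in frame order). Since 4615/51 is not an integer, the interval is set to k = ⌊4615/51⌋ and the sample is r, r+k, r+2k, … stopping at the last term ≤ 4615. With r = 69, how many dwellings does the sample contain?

k = ⌊4615/51⌋ = 90
Achieved size = ⌊(4615 − 69)/90⌋ + 1 = ⌊4546/90⌋ + 1 = 50 + 1 = 51
(last selection: 69 + 50×90 = 4569 ≤ 4615; next would be 4659 > 4615)

51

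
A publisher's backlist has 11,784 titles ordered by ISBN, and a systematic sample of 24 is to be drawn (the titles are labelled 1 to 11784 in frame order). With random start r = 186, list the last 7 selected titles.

8533, 9024, 9515, 10006, 10497, 10988, 11479

k = N/n = 11784/24 = 491
18th selection = 186 + 17×491 = 8533
19th: 8533 + 491 = 9024
20th: 9024 + 491 = 9515
21st: 9515 + 491 = 10006
22nd: 10006 + 491 = 10497
23rd: 10497 + 491 = 10988
24th: 10988 + 491 = 11479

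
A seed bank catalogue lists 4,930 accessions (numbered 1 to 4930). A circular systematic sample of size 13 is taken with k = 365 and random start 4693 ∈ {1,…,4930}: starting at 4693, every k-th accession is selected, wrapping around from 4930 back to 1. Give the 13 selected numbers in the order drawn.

Selection 1: 4693
Selection 2: 4693 + 365 = 5058 → 5058 − 4930 = 128
Selection 3: 128 + 365 = 493
Selection 4: 493 + 365 = 858
Selection 5: 858 + 365 = 1223
Selection 6: 1223 + 365 = 1588
Selection 7: 1588 + 365 = 1953
Selection 8: 1953 + 365 = 2318
Selection 9: 2318 + 365 = 2683
Selection 10: 2683 + 365 = 3048
Selection 11: 3048 + 365 = 3413
Selection 12: 3413 + 365 = 3778
Selection 13: 3778 + 365 = 4143

4693, 128, 493, 858, 1223, 1588, 1953, 2318, 2683, 3048, 3413, 3778, 4143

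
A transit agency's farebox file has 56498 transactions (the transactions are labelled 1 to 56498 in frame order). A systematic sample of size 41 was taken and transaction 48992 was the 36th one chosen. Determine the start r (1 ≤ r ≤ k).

k = 56498/41 = 1378
r = 48992 − (36−1)×1378 = 48992 − 48230 = 762

762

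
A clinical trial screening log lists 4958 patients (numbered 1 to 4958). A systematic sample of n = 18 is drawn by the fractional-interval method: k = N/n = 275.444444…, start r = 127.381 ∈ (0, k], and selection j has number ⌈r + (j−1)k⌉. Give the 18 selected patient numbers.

j=1: r + 0k = 127.381 → ⌈·⌉ = 128
j=2: r + 1k = 402.825444… → ⌈·⌉ = 403
j=3: r + 2k = 678.269888… → ⌈·⌉ = 679
j=4: r + 3k = 953.714333… → ⌈·⌉ = 954
j=5: r + 4k = 1229.158777… → ⌈·⌉ = 1230
j=6: r + 5k = 1504.603222… → ⌈·⌉ = 1505
j=7: r + 6k = 1780.047666… → ⌈·⌉ = 1781
j=8: r + 7k = 2055.492111… → ⌈·⌉ = 2056
j=9: r + 8k = 2330.936555… → ⌈·⌉ = 2331
j=10: r + 9k = 2606.381 → ⌈·⌉ = 2607
j=11: r + 10k = 2881.825444… → ⌈·⌉ = 2882
j=12: r + 11k = 3157.269888… → ⌈·⌉ = 3158
j=13: r + 12k = 3432.714333… → ⌈·⌉ = 3433
j=14: r + 13k = 3708.158777… → ⌈·⌉ = 3709
j=15: r + 14k = 3983.603222… → ⌈·⌉ = 3984
j=16: r + 15k = 4259.047666… → ⌈·⌉ = 4260
j=17: r + 16k = 4534.492111… → ⌈·⌉ = 4535
j=18: r + 17k = 4809.936555… → ⌈·⌉ = 4810

128, 403, 679, 954, 1230, 1505, 1781, 2056, 2331, 2607, 2882, 3158, 3433, 3709, 3984, 4260, 4535, 4810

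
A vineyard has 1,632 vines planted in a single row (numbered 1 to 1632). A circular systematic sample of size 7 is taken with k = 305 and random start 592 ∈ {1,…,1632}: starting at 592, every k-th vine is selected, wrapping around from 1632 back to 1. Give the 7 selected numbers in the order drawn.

592, 897, 1202, 1507, 180, 485, 790

Selection 1: 592
Selection 2: 592 + 305 = 897
Selection 3: 897 + 305 = 1202
Selection 4: 1202 + 305 = 1507
Selection 5: 1507 + 305 = 1812 → 1812 − 1632 = 180
Selection 6: 180 + 305 = 485
Selection 7: 485 + 305 = 790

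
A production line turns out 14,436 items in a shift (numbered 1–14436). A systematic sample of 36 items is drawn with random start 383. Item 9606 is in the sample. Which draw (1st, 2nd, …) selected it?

24

k = 14436/36 = 401
position = (9606 − 383)/401 + 1 = 9223/401 + 1 = 23 + 1 = 24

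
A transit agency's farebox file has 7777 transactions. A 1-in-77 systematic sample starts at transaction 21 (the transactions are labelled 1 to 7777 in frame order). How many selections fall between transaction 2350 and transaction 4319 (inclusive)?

k = 77
First selection ≥ 2350: 21 + ⌈(2350−21)/77⌉·77 = 21 + 31×77 = 2408
Last selection ≤ 4319: 21 + ⌊(4319−21)/77⌋·77 = 21 + 55×77 = 4256
Count = 55 − 31 + 1 = 25

25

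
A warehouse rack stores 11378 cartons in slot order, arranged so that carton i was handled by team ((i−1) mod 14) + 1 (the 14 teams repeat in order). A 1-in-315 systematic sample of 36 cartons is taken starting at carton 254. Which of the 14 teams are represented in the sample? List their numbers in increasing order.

2, 9

Consecutive selections differ by k = 315, so their team numbers differ by 315 mod 14 = 7.
gcd(315, 14) = 7, so the sample visits 14/7 = 2 distinct residues mod 14.
Start 254 is team 2; the teams hit are 2, 9.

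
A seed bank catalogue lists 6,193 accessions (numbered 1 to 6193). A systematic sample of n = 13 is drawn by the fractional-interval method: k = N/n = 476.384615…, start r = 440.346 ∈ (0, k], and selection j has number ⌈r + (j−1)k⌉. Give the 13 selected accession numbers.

j=1: r + 0k = 440.346 → ⌈·⌉ = 441
j=2: r + 1k = 916.730615… → ⌈·⌉ = 917
j=3: r + 2k = 1393.115230… → ⌈·⌉ = 1394
j=4: r + 3k = 1869.499846… → ⌈·⌉ = 1870
j=5: r + 4k = 2345.884461… → ⌈·⌉ = 2346
j=6: r + 5k = 2822.269076… → ⌈·⌉ = 2823
j=7: r + 6k = 3298.653692… → ⌈·⌉ = 3299
j=8: r + 7k = 3775.038307… → ⌈·⌉ = 3776
j=9: r + 8k = 4251.422923… → ⌈·⌉ = 4252
j=10: r + 9k = 4727.807538… → ⌈·⌉ = 4728
j=11: r + 10k = 5204.192153… → ⌈·⌉ = 5205
j=12: r + 11k = 5680.576769… → ⌈·⌉ = 5681
j=13: r + 12k = 6156.961384… → ⌈·⌉ = 6157

441, 917, 1394, 1870, 2346, 2823, 3299, 3776, 4252, 4728, 5205, 5681, 6157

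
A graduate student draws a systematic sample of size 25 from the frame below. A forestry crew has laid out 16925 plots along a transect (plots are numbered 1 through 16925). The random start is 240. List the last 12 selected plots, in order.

9041, 9718, 10395, 11072, 11749, 12426, 13103, 13780, 14457, 15134, 15811, 16488

k = N/n = 16925/25 = 677
14th selection = 240 + 13×677 = 9041
15th: 9041 + 677 = 9718
16th: 9718 + 677 = 10395
17th: 10395 + 677 = 11072
18th: 11072 + 677 = 11749
19th: 11749 + 677 = 12426
20th: 12426 + 677 = 13103
21st: 13103 + 677 = 13780
22nd: 13780 + 677 = 14457
23rd: 14457 + 677 = 15134
24th: 15134 + 677 = 15811
25th: 15811 + 677 = 16488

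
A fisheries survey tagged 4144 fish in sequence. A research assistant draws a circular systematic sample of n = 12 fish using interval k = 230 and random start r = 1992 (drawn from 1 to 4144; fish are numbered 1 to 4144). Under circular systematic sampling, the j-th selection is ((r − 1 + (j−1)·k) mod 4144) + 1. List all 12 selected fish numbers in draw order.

1992, 2222, 2452, 2682, 2912, 3142, 3372, 3602, 3832, 4062, 148, 378

Selection 1: 1992
Selection 2: 1992 + 230 = 2222
Selection 3: 2222 + 230 = 2452
Selection 4: 2452 + 230 = 2682
Selection 5: 2682 + 230 = 2912
Selection 6: 2912 + 230 = 3142
Selection 7: 3142 + 230 = 3372
Selection 8: 3372 + 230 = 3602
Selection 9: 3602 + 230 = 3832
Selection 10: 3832 + 230 = 4062
Selection 11: 4062 + 230 = 4292 → 4292 − 4144 = 148
Selection 12: 148 + 230 = 378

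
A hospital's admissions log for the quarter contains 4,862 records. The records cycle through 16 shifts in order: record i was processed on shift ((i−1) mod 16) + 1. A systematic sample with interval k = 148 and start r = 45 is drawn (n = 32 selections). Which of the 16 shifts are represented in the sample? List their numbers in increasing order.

Consecutive selections differ by k = 148, so their shift numbers differ by 148 mod 16 = 4.
gcd(148, 16) = 4, so the sample visits 16/4 = 4 distinct residues mod 16.
Start 45 is shift 13; the shifts hit are 1, 5, 9, 13.

1, 5, 9, 13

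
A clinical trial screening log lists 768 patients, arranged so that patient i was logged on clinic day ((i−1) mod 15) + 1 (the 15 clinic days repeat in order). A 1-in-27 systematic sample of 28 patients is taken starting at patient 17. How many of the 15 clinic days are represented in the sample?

Consecutive selections differ by k = 27, so their clinic day numbers differ by 27 mod 15 = 12.
gcd(27, 15) = 3, so the sample visits 15/3 = 5 distinct residues mod 15.
Start 17 is clinic day 2; the clinic days hit are 2, 5, 8, 11, 14.

5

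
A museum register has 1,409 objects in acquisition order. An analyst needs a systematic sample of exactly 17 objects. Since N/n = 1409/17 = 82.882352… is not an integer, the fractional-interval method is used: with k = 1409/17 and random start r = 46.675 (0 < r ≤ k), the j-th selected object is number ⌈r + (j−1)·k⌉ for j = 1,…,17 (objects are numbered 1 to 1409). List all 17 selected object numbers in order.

j=1: r + 0k = 46.675 → ⌈·⌉ = 47
j=2: r + 1k = 129.557352… → ⌈·⌉ = 130
j=3: r + 2k = 212.439705… → ⌈·⌉ = 213
j=4: r + 3k = 295.322058… → ⌈·⌉ = 296
j=5: r + 4k = 378.204411… → ⌈·⌉ = 379
j=6: r + 5k = 461.086764… → ⌈·⌉ = 462
j=7: r + 6k = 543.969117… → ⌈·⌉ = 544
j=8: r + 7k = 626.851470… → ⌈·⌉ = 627
j=9: r + 8k = 709.733823… → ⌈·⌉ = 710
j=10: r + 9k = 792.616176… → ⌈·⌉ = 793
j=11: r + 10k = 875.498529… → ⌈·⌉ = 876
j=12: r + 11k = 958.380882… → ⌈·⌉ = 959
j=13: r + 12k = 1041.263235… → ⌈·⌉ = 1042
j=14: r + 13k = 1124.145588… → ⌈·⌉ = 1125
j=15: r + 14k = 1207.027941… → ⌈·⌉ = 1208
j=16: r + 15k = 1289.910294… → ⌈·⌉ = 1290
j=17: r + 16k = 1372.792647… → ⌈·⌉ = 1373

47, 130, 213, 296, 379, 462, 544, 627, 710, 793, 876, 959, 1042, 1125, 1208, 1290, 1373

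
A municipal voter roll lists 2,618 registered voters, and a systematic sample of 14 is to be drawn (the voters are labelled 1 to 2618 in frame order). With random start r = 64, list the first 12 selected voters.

k = N/n = 2618/14 = 187
voter 1: 64
voter 2: 64 + 187 = 251
voter 3: 251 + 187 = 438
voter 4: 438 + 187 = 625
voter 5: 625 + 187 = 812
voter 6: 812 + 187 = 999
voter 7: 999 + 187 = 1186
voter 8: 1186 + 187 = 1373
voter 9: 1373 + 187 = 1560
voter 10: 1560 + 187 = 1747
voter 11: 1747 + 187 = 1934
voter 12: 1934 + 187 = 2121

64, 251, 438, 625, 812, 999, 1186, 1373, 1560, 1747, 1934, 2121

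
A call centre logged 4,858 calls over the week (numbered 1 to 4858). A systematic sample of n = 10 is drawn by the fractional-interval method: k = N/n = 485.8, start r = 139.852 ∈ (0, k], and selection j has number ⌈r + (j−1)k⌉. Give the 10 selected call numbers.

j=1: r + 0k = 139.852 → ⌈·⌉ = 140
j=2: r + 1k = 625.652 → ⌈·⌉ = 626
j=3: r + 2k = 1111.452 → ⌈·⌉ = 1112
j=4: r + 3k = 1597.252 → ⌈·⌉ = 1598
j=5: r + 4k = 2083.052 → ⌈·⌉ = 2084
j=6: r + 5k = 2568.852 → ⌈·⌉ = 2569
j=7: r + 6k = 3054.652 → ⌈·⌉ = 3055
j=8: r + 7k = 3540.452 → ⌈·⌉ = 3541
j=9: r + 8k = 4026.252 → ⌈·⌉ = 4027
j=10: r + 9k = 4512.052 → ⌈·⌉ = 4513

140, 626, 1112, 1598, 2084, 2569, 3055, 3541, 4027, 4513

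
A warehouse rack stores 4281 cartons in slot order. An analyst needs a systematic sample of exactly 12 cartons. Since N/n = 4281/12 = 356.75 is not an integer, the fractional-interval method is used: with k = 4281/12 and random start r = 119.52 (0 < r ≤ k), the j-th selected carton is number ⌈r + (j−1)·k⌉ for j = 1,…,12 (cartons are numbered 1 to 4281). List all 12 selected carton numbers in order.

120, 477, 834, 1190, 1547, 1904, 2261, 2617, 2974, 3331, 3688, 4044

j=1: r + 0k = 119.52 → ⌈·⌉ = 120
j=2: r + 1k = 476.27 → ⌈·⌉ = 477
j=3: r + 2k = 833.02 → ⌈·⌉ = 834
j=4: r + 3k = 1189.77 → ⌈·⌉ = 1190
j=5: r + 4k = 1546.52 → ⌈·⌉ = 1547
j=6: r + 5k = 1903.27 → ⌈·⌉ = 1904
j=7: r + 6k = 2260.02 → ⌈·⌉ = 2261
j=8: r + 7k = 2616.77 → ⌈·⌉ = 2617
j=9: r + 8k = 2973.52 → ⌈·⌉ = 2974
j=10: r + 9k = 3330.27 → ⌈·⌉ = 3331
j=11: r + 10k = 3687.02 → ⌈·⌉ = 3688
j=12: r + 11k = 4043.77 → ⌈·⌉ = 4044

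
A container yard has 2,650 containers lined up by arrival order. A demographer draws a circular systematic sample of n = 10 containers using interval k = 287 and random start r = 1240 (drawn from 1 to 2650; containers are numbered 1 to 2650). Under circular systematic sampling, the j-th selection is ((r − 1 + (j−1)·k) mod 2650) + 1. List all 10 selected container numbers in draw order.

1240, 1527, 1814, 2101, 2388, 25, 312, 599, 886, 1173

Selection 1: 1240
Selection 2: 1240 + 287 = 1527
Selection 3: 1527 + 287 = 1814
Selection 4: 1814 + 287 = 2101
Selection 5: 2101 + 287 = 2388
Selection 6: 2388 + 287 = 2675 → 2675 − 2650 = 25
Selection 7: 25 + 287 = 312
Selection 8: 312 + 287 = 599
Selection 9: 599 + 287 = 886
Selection 10: 886 + 287 = 1173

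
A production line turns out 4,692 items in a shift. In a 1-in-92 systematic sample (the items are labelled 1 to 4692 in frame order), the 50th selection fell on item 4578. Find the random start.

70

k = 92
r = 4578 − (50−1)×92 = 4578 − 4508 = 70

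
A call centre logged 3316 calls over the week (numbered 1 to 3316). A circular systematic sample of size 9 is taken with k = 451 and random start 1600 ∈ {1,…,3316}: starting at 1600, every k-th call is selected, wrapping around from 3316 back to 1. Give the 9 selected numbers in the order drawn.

Selection 1: 1600
Selection 2: 1600 + 451 = 2051
Selection 3: 2051 + 451 = 2502
Selection 4: 2502 + 451 = 2953
Selection 5: 2953 + 451 = 3404 → 3404 − 3316 = 88
Selection 6: 88 + 451 = 539
Selection 7: 539 + 451 = 990
Selection 8: 990 + 451 = 1441
Selection 9: 1441 + 451 = 1892

1600, 2051, 2502, 2953, 88, 539, 990, 1441, 1892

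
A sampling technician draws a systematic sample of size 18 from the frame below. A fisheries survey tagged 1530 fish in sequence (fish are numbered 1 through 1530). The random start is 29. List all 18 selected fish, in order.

k = N/n = 1530/18 = 85
fish 1: 29
fish 2: 29 + 85 = 114
fish 3: 114 + 85 = 199
fish 4: 199 + 85 = 284
fish 5: 284 + 85 = 369
fish 6: 369 + 85 = 454
fish 7: 454 + 85 = 539
fish 8: 539 + 85 = 624
fish 9: 624 + 85 = 709
fish 10: 709 + 85 = 794
fish 11: 794 + 85 = 879
fish 12: 879 + 85 = 964
fish 13: 964 + 85 = 1049
fish 14: 1049 + 85 = 1134
fish 15: 1134 + 85 = 1219
fish 16: 1219 + 85 = 1304
fish 17: 1304 + 85 = 1389
fish 18: 1389 + 85 = 1474

29, 114, 199, 284, 369, 454, 539, 624, 709, 794, 879, 964, 1049, 1134, 1219, 1304, 1389, 1474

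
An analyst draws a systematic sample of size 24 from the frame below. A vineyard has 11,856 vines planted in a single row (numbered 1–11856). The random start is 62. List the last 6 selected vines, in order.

8954, 9448, 9942, 10436, 10930, 11424

k = N/n = 11856/24 = 494
19th selection = 62 + 18×494 = 8954
20th: 8954 + 494 = 9448
21st: 9448 + 494 = 9942
22nd: 9942 + 494 = 10436
23rd: 10436 + 494 = 10930
24th: 10930 + 494 = 11424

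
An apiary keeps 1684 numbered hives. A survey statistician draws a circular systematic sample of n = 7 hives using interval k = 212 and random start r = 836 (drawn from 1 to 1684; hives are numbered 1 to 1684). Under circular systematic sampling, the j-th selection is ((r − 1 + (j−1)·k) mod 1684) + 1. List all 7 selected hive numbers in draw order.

Selection 1: 836
Selection 2: 836 + 212 = 1048
Selection 3: 1048 + 212 = 1260
Selection 4: 1260 + 212 = 1472
Selection 5: 1472 + 212 = 1684
Selection 6: 1684 + 212 = 1896 → 1896 − 1684 = 212
Selection 7: 212 + 212 = 424

836, 1048, 1260, 1472, 1684, 212, 424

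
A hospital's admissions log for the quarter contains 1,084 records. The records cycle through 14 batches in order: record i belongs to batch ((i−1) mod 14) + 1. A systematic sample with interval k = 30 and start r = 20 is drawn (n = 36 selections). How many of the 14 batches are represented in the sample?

7

Consecutive selections differ by k = 30, so their batch numbers differ by 30 mod 14 = 2.
gcd(30, 14) = 2, so the sample visits 14/2 = 7 distinct residues mod 14.
Start 20 is batch 6; the batches hit are 2, 4, 6, 8, 10, 12, 14.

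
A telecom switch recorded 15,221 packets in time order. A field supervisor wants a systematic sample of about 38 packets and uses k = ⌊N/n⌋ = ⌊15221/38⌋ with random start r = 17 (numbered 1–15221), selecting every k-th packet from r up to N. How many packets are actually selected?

39

k = ⌊15221/38⌋ = 400
Achieved size = ⌊(15221 − 17)/400⌋ + 1 = ⌊15204/400⌋ + 1 = 38 + 1 = 39
(last selection: 17 + 38×400 = 15217 ≤ 15221; next would be 15617 > 15221)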